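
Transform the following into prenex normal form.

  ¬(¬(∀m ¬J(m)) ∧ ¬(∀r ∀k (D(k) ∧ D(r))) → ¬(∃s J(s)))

First replace A → B with ¬A ∨ B.
  ¬(¬(¬(∀m ¬J(m)) ∧ ¬(∀r ∀k (D(k) ∧ D(r)))) ∨ ¬(∃s J(s)))
Push ¬ through the quantifiers and connectives to reach negation normal form:
  (∃m J(m)) ∧ (∃r ∃k (¬D(k) ∨ ¬D(r))) ∧ (∃s J(s))
All bound variables are already distinct, so no renaming is needed.
Pull the quantifiers to the front (each side's bound variable is not free in the other side):
  ∃m ∃r ∃k ∃s (J(m) ∧ (¬D(k) ∨ ¬D(r)) ∧ J(s))

∃m ∃r ∃k ∃s (J(m) ∧ (¬D(k) ∨ ¬D(r)) ∧ J(s))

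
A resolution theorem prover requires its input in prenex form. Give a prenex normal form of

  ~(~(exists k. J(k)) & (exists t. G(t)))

exists k. forall t. (J(k) | ~G(t))

Move each ¬ inward, flipping quantifiers it crosses:
  (exists k. J(k)) | (forall t. ~G(t))
Extract every quantifier outward, since the variables are now distinct and don't occur free across branches:
  exists k. forall t. (J(k) | ~G(t))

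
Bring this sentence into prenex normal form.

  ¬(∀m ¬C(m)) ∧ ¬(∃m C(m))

Push ¬ through the quantifiers and connectives to reach negation normal form:
  (∃m C(m)) ∧ (∀m ¬C(m))
Give each quantifier a distinct variable: m↦a.
  (∃m C(m)) ∧ (∀a ¬C(a))
Finally move all quantifiers to the prefix:
  ∃m ∀a (C(m) ∧ ¬C(a))

∃m ∀a (C(m) ∧ ¬C(a))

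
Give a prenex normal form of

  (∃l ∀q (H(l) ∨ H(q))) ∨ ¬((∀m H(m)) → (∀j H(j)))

∃l ∀q ∀m ∃j (H(l) ∨ H(q) ∨ H(m) ∧ ¬H(j))

First replace A → B with ¬A ∨ B.
  (∃l ∀q (H(l) ∨ H(q))) ∨ ¬(¬(∀m H(m)) ∨ (∀j H(j)))
Move each ¬ inward, flipping quantifiers it crosses:
  (∃l ∀q (H(l) ∨ H(q))) ∨ (∀m H(m)) ∧ (∃j ¬H(j))
Finally move all quantifiers to the prefix:
  ∃l ∀q ∀m ∃j (H(l) ∨ H(q) ∨ H(m) ∧ ¬H(j))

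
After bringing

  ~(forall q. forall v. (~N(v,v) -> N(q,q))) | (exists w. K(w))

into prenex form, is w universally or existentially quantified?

existential

Rewrite implications/biconditionals: A → B as ¬A ∨ B.
  ~(forall q. forall v. (~~N(v,v) | N(q,q))) | (exists w. K(w))
Drive negations inward (¬∀x A ≡ ∃x ¬A, ¬∃x A ≡ ∀x ¬A, De Morgan for ∧/∨):
  (exists q. exists v. (~N(v,v) & ~N(q,q))) | (exists w. K(w))
All bound variables are already distinct, so no renaming is needed.
Finally move all quantifiers to the prefix:
  exists q. exists v. exists w. (~N(v,v) & ~N(q,q) | K(w))
The quantifier exists w sits under an even number of negations (counting the antecedent side of each →), so it remains existential.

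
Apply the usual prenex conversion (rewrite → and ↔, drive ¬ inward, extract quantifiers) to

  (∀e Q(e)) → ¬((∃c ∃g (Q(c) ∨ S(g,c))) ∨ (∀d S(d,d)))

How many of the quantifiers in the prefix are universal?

2

Eliminate → and ↔ using ¬ and ∨.
  ¬(∀e Q(e)) ∨ ¬((∃c ∃g (Q(c) ∨ S(g,c))) ∨ (∀d S(d,d)))
Move each ¬ inward, flipping quantifiers it crosses:
  (∃e ¬Q(e)) ∨ (∀c ∀g (¬Q(c) ∧ ¬S(g,c))) ∧ (∃d ¬S(d,d))
All bound variables are already distinct, so no renaming is needed.
Pull the quantifiers to the front (each side's bound variable is not free in the other side):
  ∃e ∀c ∀g ∃d (¬Q(e) ∨ ¬Q(c) ∧ ¬S(g,c) ∧ ¬S(d,d))
The prefix is ∃e ∀c ∀g ∃d: 2 universal, 2 existential.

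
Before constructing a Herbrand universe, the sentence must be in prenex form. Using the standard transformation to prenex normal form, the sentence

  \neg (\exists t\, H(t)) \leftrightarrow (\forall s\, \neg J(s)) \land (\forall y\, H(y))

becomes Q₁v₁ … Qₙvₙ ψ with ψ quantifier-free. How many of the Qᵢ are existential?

3

Eliminate → and ↔ using ¬ and ∨; A ↔ B as (¬A ∨ B) ∧ (¬B ∨ A).
  (\neg \neg (\exists t\, H(t)) \lor (\forall s\, \neg J(s)) \land (\forall y\, H(y))) \land (\neg ((\forall s\, \neg J(s)) \land (\forall y\, H(y))) \lor \neg (\exists t\, H(t)))
Move each ¬ inward, flipping quantifiers it crosses:
  ((\exists t\, H(t)) \lor (\forall s\, \neg J(s)) \land (\forall y\, H(y))) \land ((\exists s\, J(s)) \lor (\exists y\, \neg H(y)) \lor (\forall t\, \neg H(t)))
Give each quantifier a distinct variable: s↦v, y↦z, t↦z1.
  ((\exists t\, H(t)) \lor (\forall s\, \neg J(s)) \land (\forall y\, H(y))) \land ((\exists v\, J(v)) \lor (\exists z\, \neg H(z)) \lor (\forall z1\, \neg H(z1)))
Pull the quantifiers to the front (each side's bound variable is not free in the other side):
  \exists t\, \forall s\, \forall y\, \exists v\, \exists z\, \forall z1\, ((H(t) \lor \neg J(s) \land H(y)) \land (J(v) \lor \neg H(z) \lor \neg H(z1)))
The prefix is \exists t \forall s \forall y \exists v \exists z \forall z1: 3 universal, 3 existential.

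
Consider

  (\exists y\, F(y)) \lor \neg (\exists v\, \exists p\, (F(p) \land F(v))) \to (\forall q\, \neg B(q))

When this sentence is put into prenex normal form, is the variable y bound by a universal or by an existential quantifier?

First replace A → B with ¬A ∨ B.
  \neg ((\exists y\, F(y)) \lor \neg (\exists v\, \exists p\, (F(p) \land F(v)))) \lor (\forall q\, \neg B(q))
Move each ¬ inward, flipping quantifiers it crosses:
  (\forall y\, \neg F(y)) \land (\exists v\, \exists p\, (F(p) \land F(v))) \lor (\forall q\, \neg B(q))
All bound variables are already distinct, so no renaming is needed.
Pull the quantifiers to the front (each side's bound variable is not free in the other side):
  \forall y\, \exists v\, \exists p\, \forall q\, (\neg F(y) \land F(p) \land F(v) \lor \neg B(q))
The quantifier \exists y sits under an odd number of negations (counting the antecedent side of each →), so it flips to \forall y.

universal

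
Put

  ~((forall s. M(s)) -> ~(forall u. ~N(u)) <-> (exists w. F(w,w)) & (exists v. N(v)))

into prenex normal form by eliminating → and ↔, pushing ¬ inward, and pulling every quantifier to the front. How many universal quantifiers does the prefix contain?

First replace A → B with ¬A ∨ B; A ↔ B as (¬A ∨ B) ∧ (¬B ∨ A).
  ~((~(~(forall s. M(s)) | ~(forall u. ~N(u))) | (exists w. F(w,w)) & (exists v. N(v))) & (~((exists w. F(w,w)) & (exists v. N(v))) | ~(forall s. M(s)) | ~(forall u. ~N(u))))
Move each ¬ inward, flipping quantifiers it crosses:
  ((exists s. ~M(s)) | (exists u. N(u))) & ((forall w. ~F(w,w)) | (forall v. ~N(v))) | (exists w. F(w,w)) & (exists v. N(v)) & (forall s. M(s)) & (forall u. ~N(u))
Give each quantifier a distinct variable: w↦y1, v↦c, s↦t, u↦z1.
  ((exists s. ~M(s)) | (exists u. N(u))) & ((forall w. ~F(w,w)) | (forall v. ~N(v))) | (exists y1. F(y1,y1)) & (exists c. N(c)) & (forall t. M(t)) & (forall z1. ~N(z1))
Extract every quantifier outward, since the variables are now distinct and don't occur free across branches:
  exists s. exists u. forall w. forall v. exists y1. exists c. forall t. forall z1. ((~M(s) | N(u)) & (~F(w,w) | ~N(v)) | F(y1,y1) & N(c) & M(t) & ~N(z1))
The prefix is exists s exists u forall w forall v exists y1 exists c forall t forall z1: 4 universal, 4 existential.

4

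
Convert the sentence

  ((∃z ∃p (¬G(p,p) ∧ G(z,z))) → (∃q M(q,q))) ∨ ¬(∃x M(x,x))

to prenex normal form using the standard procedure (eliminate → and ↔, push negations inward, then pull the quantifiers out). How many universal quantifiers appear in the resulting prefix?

3

Rewrite implications/biconditionals: A → B as ¬A ∨ B.
  ¬(∃z ∃p (¬G(p,p) ∧ G(z,z))) ∨ (∃q M(q,q)) ∨ ¬(∃x M(x,x))
Drive negations inward (¬∀x A ≡ ∃x ¬A, ¬∃x A ≡ ∀x ¬A, De Morgan for ∧/∨):
  (∀z ∀p (G(p,p) ∨ ¬G(z,z))) ∨ (∃q M(q,q)) ∨ (∀x ¬M(x,x))
Finally move all quantifiers to the prefix:
  ∀z ∀p ∃q ∀x (G(p,p) ∨ ¬G(z,z) ∨ M(q,q) ∨ ¬M(x,x))
The prefix is ∀z ∀p ∃q ∀x: 3 universal, 1 existential.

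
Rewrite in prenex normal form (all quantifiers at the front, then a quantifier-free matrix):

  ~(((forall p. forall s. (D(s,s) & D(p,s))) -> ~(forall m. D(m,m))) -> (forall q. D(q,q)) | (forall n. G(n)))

exists p. exists s. exists m. exists q. exists n. ((~D(s,s) | ~D(p,s) | ~D(m,m)) & ~D(q,q) & ~G(n))

Eliminate → and ↔ using ¬ and ∨.
  ~(~(~(forall p. forall s. (D(s,s) & D(p,s))) | ~(forall m. D(m,m))) | (forall q. D(q,q)) | (forall n. G(n)))
Push ¬ through the quantifiers and connectives to reach negation normal form:
  ((exists p. exists s. (~D(s,s) | ~D(p,s))) | (exists m. ~D(m,m))) & (exists q. ~D(q,q)) & (exists n. ~G(n))
All bound variables are already distinct, so no renaming is needed.
Finally move all quantifiers to the prefix:
  exists p. exists s. exists m. exists q. exists n. ((~D(s,s) | ~D(p,s) | ~D(m,m)) & ~D(q,q) & ~G(n))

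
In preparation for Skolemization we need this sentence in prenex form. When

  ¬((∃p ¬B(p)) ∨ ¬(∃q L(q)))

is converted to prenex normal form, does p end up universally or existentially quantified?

universal

Move each ¬ inward, flipping quantifiers it crosses:
  (∀p B(p)) ∧ (∃q L(q))
All bound variables are already distinct, so no renaming is needed.
Finally move all quantifiers to the prefix:
  ∀p ∃q (B(p) ∧ L(q))
The quantifier ∃p sits under an odd number of negations, so it flips to ∀p.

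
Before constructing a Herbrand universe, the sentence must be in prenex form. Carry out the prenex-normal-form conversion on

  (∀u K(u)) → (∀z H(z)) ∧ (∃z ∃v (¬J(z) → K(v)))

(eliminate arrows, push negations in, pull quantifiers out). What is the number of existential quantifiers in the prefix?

First replace A → B with ¬A ∨ B.
  ¬(∀u K(u)) ∨ (∀z H(z)) ∧ (∃z ∃v (¬¬J(z) ∨ K(v)))
Push ¬ through the quantifiers and connectives to reach negation normal form:
  (∃u ¬K(u)) ∨ (∀z H(z)) ∧ (∃z ∃v (J(z) ∨ K(v)))
Give each quantifier a distinct variable: z↦c.
  (∃u ¬K(u)) ∨ (∀z H(z)) ∧ (∃c ∃v (J(c) ∨ K(v)))
Finally move all quantifiers to the prefix:
  ∃u ∀z ∃c ∃v (¬K(u) ∨ H(z) ∧ (J(c) ∨ K(v)))
The prefix is ∃u ∀z ∃c ∃v: 1 universal, 3 existential.

3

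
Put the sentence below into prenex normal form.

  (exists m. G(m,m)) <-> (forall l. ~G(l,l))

First replace A → B with ¬A ∨ B; A ↔ B as (¬A ∨ B) ∧ (¬B ∨ A).
  (~(exists m. G(m,m)) | (forall l. ~G(l,l))) & (~(forall l. ~G(l,l)) | (exists m. G(m,m)))
Drive negations inward (¬∀x A ≡ ∃x ¬A, ¬∃x A ≡ ∀x ¬A, De Morgan for ∧/∨):
  ((forall m. ~G(m,m)) | (forall l. ~G(l,l))) & ((exists l. G(l,l)) | (exists m. G(m,m)))
Rename bound variables to avoid capture: l↦w1, m↦r.
  ((forall m. ~G(m,m)) | (forall l. ~G(l,l))) & ((exists w1. G(w1,w1)) | (exists r. G(r,r)))
Finally move all quantifiers to the prefix:
  forall m. forall l. exists w1. exists r. ((~G(m,m) | ~G(l,l)) & (G(w1,w1) | G(r,r)))

forall m. forall l. exists w1. exists r. ((~G(m,m) | ~G(l,l)) & (G(w1,w1) | G(r,r)))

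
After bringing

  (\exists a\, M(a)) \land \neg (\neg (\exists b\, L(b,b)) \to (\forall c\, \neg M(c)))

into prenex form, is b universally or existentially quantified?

Rewrite implications/biconditionals: A → B as ¬A ∨ B.
  (\exists a\, M(a)) \land \neg (\neg \neg (\exists b\, L(b,b)) \lor (\forall c\, \neg M(c)))
Move each ¬ inward, flipping quantifiers it crosses:
  (\exists a\, M(a)) \land (\forall b\, \neg L(b,b)) \land (\exists c\, M(c))
All bound variables are already distinct, so no renaming is needed.
Extract every quantifier outward, since the variables are now distinct and don't occur free across branches:
  \exists a\, \forall b\, \exists c\, (M(a) \land \neg L(b,b) \land M(c))
The quantifier \exists b sits under an odd number of negations (counting the antecedent side of each →), so it flips to \forall b.

universal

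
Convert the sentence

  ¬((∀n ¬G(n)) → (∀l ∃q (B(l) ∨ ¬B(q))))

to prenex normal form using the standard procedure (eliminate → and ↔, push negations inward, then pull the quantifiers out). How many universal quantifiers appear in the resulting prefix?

Rewrite implications/biconditionals: A → B as ¬A ∨ B.
  ¬(¬(∀n ¬G(n)) ∨ (∀l ∃q (B(l) ∨ ¬B(q))))
Drive negations inward (¬∀x A ≡ ∃x ¬A, ¬∃x A ≡ ∀x ¬A, De Morgan for ∧/∨):
  (∀n ¬G(n)) ∧ (∃l ∀q (¬B(l) ∧ B(q)))
Finally move all quantifiers to the prefix:
  ∀n ∃l ∀q (¬G(n) ∧ ¬B(l) ∧ B(q))
The prefix is ∀n ∃l ∀q: 2 universal, 1 existential.

2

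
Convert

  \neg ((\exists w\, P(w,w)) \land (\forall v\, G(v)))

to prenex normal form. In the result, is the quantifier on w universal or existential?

Drive negations inward (¬∀x A ≡ ∃x ¬A, ¬∃x A ≡ ∀x ¬A, De Morgan for ∧/∨):
  (\forall w\, \neg P(w,w)) \lor (\exists v\, \neg G(v))
All bound variables are already distinct, so no renaming is needed.
Extract every quantifier outward, since the variables are now distinct and don't occur free across branches:
  \forall w\, \exists v\, (\neg P(w,w) \lor \neg G(v))
The quantifier \exists w sits under an odd number of negations, so it flips to \forall w.

universal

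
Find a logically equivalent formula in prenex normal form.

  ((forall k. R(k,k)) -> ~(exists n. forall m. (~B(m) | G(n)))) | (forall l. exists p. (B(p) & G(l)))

Rewrite implications/biconditionals: A → B as ¬A ∨ B.
  ~(forall k. R(k,k)) | ~(exists n. forall m. (~B(m) | G(n))) | (forall l. exists p. (B(p) & G(l)))
Push ¬ through the quantifiers and connectives to reach negation normal form:
  (exists k. ~R(k,k)) | (forall n. exists m. (B(m) & ~G(n))) | (forall l. exists p. (B(p) & G(l)))
Finally move all quantifiers to the prefix:
  exists k. forall n. exists m. forall l. exists p. (~R(k,k) | B(m) & ~G(n) | B(p) & G(l))

exists k. forall n. exists m. forall l. exists p. (~R(k,k) | B(m) & ~G(n) | B(p) & G(l))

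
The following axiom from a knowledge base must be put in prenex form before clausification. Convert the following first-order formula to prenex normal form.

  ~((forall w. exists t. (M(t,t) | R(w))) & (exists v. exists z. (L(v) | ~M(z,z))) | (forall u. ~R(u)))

Drive negations inward (¬∀x A ≡ ∃x ¬A, ¬∃x A ≡ ∀x ¬A, De Morgan for ∧/∨):
  ((exists w. forall t. (~M(t,t) & ~R(w))) | (forall v. forall z. (~L(v) & M(z,z)))) & (exists u. R(u))
All bound variables are already distinct, so no renaming is needed.
Finally move all quantifiers to the prefix:
  exists w. forall t. forall v. forall z. exists u. ((~M(t,t) & ~R(w) | ~L(v) & M(z,z)) & R(u))

exists w. forall t. forall v. forall z. exists u. ((~M(t,t) & ~R(w) | ~L(v) & M(z,z)) & R(u))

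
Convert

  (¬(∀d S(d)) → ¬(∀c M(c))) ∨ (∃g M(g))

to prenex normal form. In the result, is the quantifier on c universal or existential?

existential

Eliminate → and ↔ using ¬ and ∨.
  ¬¬(∀d S(d)) ∨ ¬(∀c M(c)) ∨ (∃g M(g))
Move each ¬ inward, flipping quantifiers it crosses:
  (∀d S(d)) ∨ (∃c ¬M(c)) ∨ (∃g M(g))
All bound variables are already distinct, so no renaming is needed.
Pull the quantifiers to the front (each side's bound variable is not free in the other side):
  ∀d ∃c ∃g (S(d) ∨ ¬M(c) ∨ M(g))
The quantifier ∀c sits under an odd number of negations (counting the antecedent side of each →), so it flips to ∃c.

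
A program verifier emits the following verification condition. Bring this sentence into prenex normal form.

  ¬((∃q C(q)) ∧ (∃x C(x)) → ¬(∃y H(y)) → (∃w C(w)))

∃q ∃x ∀y ∀w (C(q) ∧ C(x) ∧ ¬H(y) ∧ ¬C(w))

First replace A → B with ¬A ∨ B.
  ¬(¬((∃q C(q)) ∧ (∃x C(x))) ∨ ¬¬(∃y H(y)) ∨ (∃w C(w)))
Push ¬ through the quantifiers and connectives to reach negation normal form:
  (∃q C(q)) ∧ (∃x C(x)) ∧ (∀y ¬H(y)) ∧ (∀w ¬C(w))
Finally move all quantifiers to the prefix:
  ∃q ∃x ∀y ∀w (C(q) ∧ C(x) ∧ ¬H(y) ∧ ¬C(w))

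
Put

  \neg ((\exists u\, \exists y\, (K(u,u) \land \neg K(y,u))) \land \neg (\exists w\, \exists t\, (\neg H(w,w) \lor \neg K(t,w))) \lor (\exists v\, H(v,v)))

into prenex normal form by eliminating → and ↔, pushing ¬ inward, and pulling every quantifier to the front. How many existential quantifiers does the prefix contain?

2

Drive negations inward (¬∀x A ≡ ∃x ¬A, ¬∃x A ≡ ∀x ¬A, De Morgan for ∧/∨):
  ((\forall u\, \forall y\, (\neg K(u,u) \lor K(y,u))) \lor (\exists w\, \exists t\, (\neg H(w,w) \lor \neg K(t,w)))) \land (\forall v\, \neg H(v,v))
Pull the quantifiers to the front (each side's bound variable is not free in the other side):
  \forall u\, \forall y\, \exists w\, \exists t\, \forall v\, ((\neg K(u,u) \lor K(y,u) \lor \neg H(w,w) \lor \neg K(t,w)) \land \neg H(v,v))
The prefix is \forall u \forall y \exists w \exists t \forall v: 3 universal, 2 existential.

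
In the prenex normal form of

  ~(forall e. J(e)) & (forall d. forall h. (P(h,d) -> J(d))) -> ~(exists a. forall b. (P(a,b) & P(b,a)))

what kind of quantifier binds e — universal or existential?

Eliminate → and ↔ using ¬ and ∨.
  ~(~(forall e. J(e)) & (forall d. forall h. (~P(h,d) | J(d)))) | ~(exists a. forall b. (P(a,b) & P(b,a)))
Push ¬ through the quantifiers and connectives to reach negation normal form:
  (forall e. J(e)) | (exists d. exists h. (P(h,d) & ~J(d))) | (forall a. exists b. (~P(a,b) | ~P(b,a)))
Extract every quantifier outward, since the variables are now distinct and don't occur free across branches:
  forall e. exists d. exists h. forall a. exists b. (J(e) | P(h,d) & ~J(d) | ~P(a,b) | ~P(b,a))
The quantifier forall e sits under an even number of negations (counting the antecedent side of each →), so it remains universal.

universal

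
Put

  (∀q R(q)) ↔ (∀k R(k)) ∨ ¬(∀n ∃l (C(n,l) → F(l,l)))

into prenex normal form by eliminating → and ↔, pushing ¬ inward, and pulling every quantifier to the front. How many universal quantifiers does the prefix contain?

Rewrite implications/biconditionals: A → B as ¬A ∨ B; A ↔ B as (¬A ∨ B) ∧ (¬B ∨ A).
  (¬(∀q R(q)) ∨ (∀k R(k)) ∨ ¬(∀n ∃l (¬C(n,l) ∨ F(l,l)))) ∧ (¬((∀k R(k)) ∨ ¬(∀n ∃l (¬C(n,l) ∨ F(l,l)))) ∨ (∀q R(q)))
Push ¬ through the quantifiers and connectives to reach negation normal form:
  ((∃q ¬R(q)) ∨ (∀k R(k)) ∨ (∃n ∀l (C(n,l) ∧ ¬F(l,l)))) ∧ ((∃k ¬R(k)) ∧ (∀n ∃l (¬C(n,l) ∨ F(l,l))) ∨ (∀q R(q)))
Rename bound variables to avoid capture: k↦y1, n↦t, l↦u, q↦a.
  ((∃q ¬R(q)) ∨ (∀k R(k)) ∨ (∃n ∀l (C(n,l) ∧ ¬F(l,l)))) ∧ ((∃y1 ¬R(y1)) ∧ (∀t ∃u (¬C(t,u) ∨ F(u,u))) ∨ (∀a R(a)))
Extract every quantifier outward, since the variables are now distinct and don't occur free across branches:
  ∃q ∀k ∃n ∀l ∃y1 ∀t ∃u ∀a ((¬R(q) ∨ R(k) ∨ C(n,l) ∧ ¬F(l,l)) ∧ (¬R(y1) ∧ (¬C(t,u) ∨ F(u,u)) ∨ R(a)))
The prefix is ∃q ∀k ∃n ∀l ∃y1 ∀t ∃u ∀a: 4 universal, 4 existential.

4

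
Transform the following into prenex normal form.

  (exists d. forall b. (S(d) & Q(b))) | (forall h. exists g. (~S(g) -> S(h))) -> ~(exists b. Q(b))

forall d. exists b. exists h. forall g. forall v. ((~S(d) | ~Q(b)) & ~S(g) & ~S(h) | ~Q(v))

Eliminate → and ↔ using ¬ and ∨.
  ~((exists d. forall b. (S(d) & Q(b))) | (forall h. exists g. (~~S(g) | S(h)))) | ~(exists b. Q(b))
Drive negations inward (¬∀x A ≡ ∃x ¬A, ¬∃x A ≡ ∀x ¬A, De Morgan for ∧/∨):
  (forall d. exists b. (~S(d) | ~Q(b))) & (exists h. forall g. (~S(g) & ~S(h))) | (forall b. ~Q(b))
Standardize variables apart so no two quantifiers bind the same name: b↦v.
  (forall d. exists b. (~S(d) | ~Q(b))) & (exists h. forall g. (~S(g) & ~S(h))) | (forall v. ~Q(v))
Finally move all quantifiers to the prefix:
  forall d. exists b. exists h. forall g. forall v. ((~S(d) | ~Q(b)) & ~S(g) & ~S(h) | ~Q(v))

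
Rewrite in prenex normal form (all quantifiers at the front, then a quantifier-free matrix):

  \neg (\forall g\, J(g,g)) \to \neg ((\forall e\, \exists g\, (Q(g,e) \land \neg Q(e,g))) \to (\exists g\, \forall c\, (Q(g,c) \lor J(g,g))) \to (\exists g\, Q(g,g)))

\forall g\, \forall e\, \exists b\, \exists p\, \forall c\, \forall q\, (J(g,g) \lor Q(b,e) \land \neg Q(e,b) \land (Q(p,c) \lor J(p,p)) \land \neg Q(q,q))

First replace A → B with ¬A ∨ B.
  \neg \neg (\forall g\, J(g,g)) \lor \neg (\neg (\forall e\, \exists g\, (Q(g,e) \land \neg Q(e,g))) \lor \neg (\exists g\, \forall c\, (Q(g,c) \lor J(g,g))) \lor (\exists g\, Q(g,g)))
Push ¬ through the quantifiers and connectives to reach negation normal form:
  (\forall g\, J(g,g)) \lor (\forall e\, \exists g\, (Q(g,e) \land \neg Q(e,g))) \land (\exists g\, \forall c\, (Q(g,c) \lor J(g,g))) \land (\forall g\, \neg Q(g,g))
Standardize variables apart so no two quantifiers bind the same name: g↦b, g↦p, g↦q.
  (\forall g\, J(g,g)) \lor (\forall e\, \exists b\, (Q(b,e) \land \neg Q(e,b))) \land (\exists p\, \forall c\, (Q(p,c) \lor J(p,p))) \land (\forall q\, \neg Q(q,q))
Finally move all quantifiers to the prefix:
  \forall g\, \forall e\, \exists b\, \exists p\, \forall c\, \forall q\, (J(g,g) \lor Q(b,e) \land \neg Q(e,b) \land (Q(p,c) \lor J(p,p)) \land \neg Q(q,q))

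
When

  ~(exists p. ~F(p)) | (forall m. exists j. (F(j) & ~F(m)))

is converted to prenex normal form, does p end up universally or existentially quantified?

Move each ¬ inward, flipping quantifiers it crosses:
  (forall p. F(p)) | (forall m. exists j. (F(j) & ~F(m)))
All bound variables are already distinct, so no renaming is needed.
Pull the quantifiers to the front (each side's bound variable is not free in the other side):
  forall p. forall m. exists j. (F(p) | F(j) & ~F(m))
The quantifier exists p sits under an odd number of negations, so it flips to forall p.

universal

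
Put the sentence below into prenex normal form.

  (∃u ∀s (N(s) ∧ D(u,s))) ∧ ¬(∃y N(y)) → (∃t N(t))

Rewrite implications/biconditionals: A → B as ¬A ∨ B.
  ¬((∃u ∀s (N(s) ∧ D(u,s))) ∧ ¬(∃y N(y))) ∨ (∃t N(t))
Push ¬ through the quantifiers and connectives to reach negation normal form:
  (∀u ∃s (¬N(s) ∨ ¬D(u,s))) ∨ (∃y N(y)) ∨ (∃t N(t))
All bound variables are already distinct, so no renaming is needed.
Extract every quantifier outward, since the variables are now distinct and don't occur free across branches:
  ∀u ∃s ∃y ∃t (¬N(s) ∨ ¬D(u,s) ∨ N(y) ∨ N(t))

∀u ∃s ∃y ∃t (¬N(s) ∨ ¬D(u,s) ∨ N(y) ∨ N(t))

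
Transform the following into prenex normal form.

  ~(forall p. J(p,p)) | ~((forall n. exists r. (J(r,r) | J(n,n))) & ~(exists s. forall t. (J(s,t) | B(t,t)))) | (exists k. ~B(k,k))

Move each ¬ inward, flipping quantifiers it crosses:
  (exists p. ~J(p,p)) | (exists n. forall r. (~J(r,r) & ~J(n,n))) | (exists s. forall t. (J(s,t) | B(t,t))) | (exists k. ~B(k,k))
All bound variables are already distinct, so no renaming is needed.
Finally move all quantifiers to the prefix:
  exists p. exists n. forall r. exists s. forall t. exists k. (~J(p,p) | ~J(r,r) & ~J(n,n) | J(s,t) | B(t,t) | ~B(k,k))

exists p. exists n. forall r. exists s. forall t. exists k. (~J(p,p) | ~J(r,r) & ~J(n,n) | J(s,t) | B(t,t) | ~B(k,k))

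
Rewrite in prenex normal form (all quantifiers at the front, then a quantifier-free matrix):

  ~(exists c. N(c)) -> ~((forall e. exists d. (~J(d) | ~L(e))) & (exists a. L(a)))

exists c. exists e. forall d. forall a. (N(c) | J(d) & L(e) | ~L(a))

Rewrite implications/biconditionals: A → B as ¬A ∨ B.
  ~~(exists c. N(c)) | ~((forall e. exists d. (~J(d) | ~L(e))) & (exists a. L(a)))
Push ¬ through the quantifiers and connectives to reach negation normal form:
  (exists c. N(c)) | (exists e. forall d. (J(d) & L(e))) | (forall a. ~L(a))
Finally move all quantifiers to the prefix:
  exists c. exists e. forall d. forall a. (N(c) | J(d) & L(e) | ~L(a))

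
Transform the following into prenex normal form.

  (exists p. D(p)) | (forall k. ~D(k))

exists p. forall k. (D(p) | ~D(k))

All bound variables are already distinct, so no renaming is needed.
Finally move all quantifiers to the prefix:
  exists p. forall k. (D(p) | ~D(k))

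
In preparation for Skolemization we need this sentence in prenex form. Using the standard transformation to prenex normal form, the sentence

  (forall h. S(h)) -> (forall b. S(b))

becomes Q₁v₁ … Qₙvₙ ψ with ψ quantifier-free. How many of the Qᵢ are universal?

First replace A → B with ¬A ∨ B.
  ~(forall h. S(h)) | (forall b. S(b))
Drive negations inward (¬∀x A ≡ ∃x ¬A, ¬∃x A ≡ ∀x ¬A, De Morgan for ∧/∨):
  (exists h. ~S(h)) | (forall b. S(b))
All bound variables are already distinct, so no renaming is needed.
Extract every quantifier outward, since the variables are now distinct and don't occur free across branches:
  exists h. forall b. (~S(h) | S(b))
The prefix is exists h forall b: 1 universal, 1 existential.

1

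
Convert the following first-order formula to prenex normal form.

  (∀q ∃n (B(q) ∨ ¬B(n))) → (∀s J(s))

Eliminate → and ↔ using ¬ and ∨.
  ¬(∀q ∃n (B(q) ∨ ¬B(n))) ∨ (∀s J(s))
Drive negations inward (¬∀x A ≡ ∃x ¬A, ¬∃x A ≡ ∀x ¬A, De Morgan for ∧/∨):
  (∃q ∀n (¬B(q) ∧ B(n))) ∨ (∀s J(s))
All bound variables are already distinct, so no renaming is needed.
Pull the quantifiers to the front (each side's bound variable is not free in the other side):
  ∃q ∀n ∀s (¬B(q) ∧ B(n) ∨ J(s))

∃q ∀n ∀s (¬B(q) ∧ B(n) ∨ J(s))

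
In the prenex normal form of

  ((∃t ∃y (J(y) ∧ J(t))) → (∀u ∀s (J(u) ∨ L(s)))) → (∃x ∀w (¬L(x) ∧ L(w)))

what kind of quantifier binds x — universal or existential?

Eliminate → and ↔ using ¬ and ∨.
  ¬(¬(∃t ∃y (J(y) ∧ J(t))) ∨ (∀u ∀s (J(u) ∨ L(s)))) ∨ (∃x ∀w (¬L(x) ∧ L(w)))
Push ¬ through the quantifiers and connectives to reach negation normal form:
  (∃t ∃y (J(y) ∧ J(t))) ∧ (∃u ∃s (¬J(u) ∧ ¬L(s))) ∨ (∃x ∀w (¬L(x) ∧ L(w)))
All bound variables are already distinct, so no renaming is needed.
Pull the quantifiers to the front (each side's bound variable is not free in the other side):
  ∃t ∃y ∃u ∃s ∃x ∀w (J(y) ∧ J(t) ∧ ¬J(u) ∧ ¬L(s) ∨ ¬L(x) ∧ L(w))
The quantifier ∃x sits under an even number of negations (counting the antecedent side of each →), so it remains existential.

existential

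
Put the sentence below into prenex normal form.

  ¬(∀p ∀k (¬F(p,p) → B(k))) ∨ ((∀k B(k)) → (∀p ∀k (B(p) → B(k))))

Eliminate → and ↔ using ¬ and ∨.
  ¬(∀p ∀k (¬¬F(p,p) ∨ B(k))) ∨ ¬(∀k B(k)) ∨ (∀p ∀k (¬B(p) ∨ B(k)))
Move each ¬ inward, flipping quantifiers it crosses:
  (∃p ∃k (¬F(p,p) ∧ ¬B(k))) ∨ (∃k ¬B(k)) ∨ (∀p ∀k (¬B(p) ∨ B(k)))
Give each quantifier a distinct variable: k↦v, p↦q, k↦w1.
  (∃p ∃k (¬F(p,p) ∧ ¬B(k))) ∨ (∃v ¬B(v)) ∨ (∀q ∀w1 (¬B(q) ∨ B(w1)))
Pull the quantifiers to the front (each side's bound variable is not free in the other side):
  ∃p ∃k ∃v ∀q ∀w1 (¬F(p,p) ∧ ¬B(k) ∨ ¬B(v) ∨ ¬B(q) ∨ B(w1))

∃p ∃k ∃v ∀q ∀w1 (¬F(p,p) ∧ ¬B(k) ∨ ¬B(v) ∨ ¬B(q) ∨ B(w1))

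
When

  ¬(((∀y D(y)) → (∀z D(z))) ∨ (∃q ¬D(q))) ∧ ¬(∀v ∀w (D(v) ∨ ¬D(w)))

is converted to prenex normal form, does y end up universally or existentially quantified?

First replace A → B with ¬A ∨ B.
  ¬(¬(∀y D(y)) ∨ (∀z D(z)) ∨ (∃q ¬D(q))) ∧ ¬(∀v ∀w (D(v) ∨ ¬D(w)))
Move each ¬ inward, flipping quantifiers it crosses:
  (∀y D(y)) ∧ (∃z ¬D(z)) ∧ (∀q D(q)) ∧ (∃v ∃w (¬D(v) ∧ D(w)))
Pull the quantifiers to the front (each side's bound variable is not free in the other side):
  ∀y ∃z ∀q ∃v ∃w (D(y) ∧ ¬D(z) ∧ D(q) ∧ ¬D(v) ∧ D(w))
The quantifier ∀y sits under an even number of negations (counting the antecedent side of each →), so it remains universal.

universal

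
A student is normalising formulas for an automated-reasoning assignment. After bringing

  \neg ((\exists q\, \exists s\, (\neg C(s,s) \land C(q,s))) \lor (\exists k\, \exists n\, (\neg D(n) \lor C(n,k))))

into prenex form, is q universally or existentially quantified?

Push ¬ through the quantifiers and connectives to reach negation normal form:
  (\forall q\, \forall s\, (C(s,s) \lor \neg C(q,s))) \land (\forall k\, \forall n\, (D(n) \land \neg C(n,k)))
All bound variables are already distinct, so no renaming is needed.
Extract every quantifier outward, since the variables are now distinct and don't occur free across branches:
  \forall q\, \forall s\, \forall k\, \forall n\, ((C(s,s) \lor \neg C(q,s)) \land D(n) \land \neg C(n,k))
The quantifier \exists q sits under an odd number of negations, so it flips to \forall q.

universal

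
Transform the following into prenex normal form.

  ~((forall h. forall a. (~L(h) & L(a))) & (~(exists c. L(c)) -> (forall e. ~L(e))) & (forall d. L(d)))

First replace A → B with ¬A ∨ B.
  ~((forall h. forall a. (~L(h) & L(a))) & (~~(exists c. L(c)) | (forall e. ~L(e))) & (forall d. L(d)))
Drive negations inward (¬∀x A ≡ ∃x ¬A, ¬∃x A ≡ ∀x ¬A, De Morgan for ∧/∨):
  (exists h. exists a. (L(h) | ~L(a))) | (forall c. ~L(c)) & (exists e. L(e)) | (exists d. ~L(d))
Pull the quantifiers to the front (each side's bound variable is not free in the other side):
  exists h. exists a. forall c. exists e. exists d. (L(h) | ~L(a) | ~L(c) & L(e) | ~L(d))

exists h. exists a. forall c. exists e. exists d. (L(h) | ~L(a) | ~L(c) & L(e) | ~L(d))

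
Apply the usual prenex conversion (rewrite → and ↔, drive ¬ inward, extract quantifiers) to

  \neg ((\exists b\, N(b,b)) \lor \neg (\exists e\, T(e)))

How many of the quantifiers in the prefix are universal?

1

Drive negations inward (¬∀x A ≡ ∃x ¬A, ¬∃x A ≡ ∀x ¬A, De Morgan for ∧/∨):
  (\forall b\, \neg N(b,b)) \land (\exists e\, T(e))
All bound variables are already distinct, so no renaming is needed.
Finally move all quantifiers to the prefix:
  \forall b\, \exists e\, (\neg N(b,b) \land T(e))
The prefix is \forall b \exists e: 1 universal, 1 existential.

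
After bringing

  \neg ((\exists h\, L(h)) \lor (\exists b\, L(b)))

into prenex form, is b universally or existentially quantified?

Drive negations inward (¬∀x A ≡ ∃x ¬A, ¬∃x A ≡ ∀x ¬A, De Morgan for ∧/∨):
  (\forall h\, \neg L(h)) \land (\forall b\, \neg L(b))
Pull the quantifiers to the front (each side's bound variable is not free in the other side):
  \forall h\, \forall b\, (\neg L(h) \land \neg L(b))
The quantifier \exists b sits under an odd number of negations, so it flips to \forall b.

universal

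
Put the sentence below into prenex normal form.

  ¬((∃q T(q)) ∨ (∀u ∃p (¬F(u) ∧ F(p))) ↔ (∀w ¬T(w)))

First replace A → B with ¬A ∨ B; A ↔ B as (¬A ∨ B) ∧ (¬B ∨ A).
  ¬((¬((∃q T(q)) ∨ (∀u ∃p (¬F(u) ∧ F(p)))) ∨ (∀w ¬T(w))) ∧ (¬(∀w ¬T(w)) ∨ (∃q T(q)) ∨ (∀u ∃p (¬F(u) ∧ F(p)))))
Move each ¬ inward, flipping quantifiers it crosses:
  ((∃q T(q)) ∨ (∀u ∃p (¬F(u) ∧ F(p)))) ∧ (∃w T(w)) ∨ (∀w ¬T(w)) ∧ (∀q ¬T(q)) ∧ (∃u ∀p (F(u) ∨ ¬F(p)))
Give each quantifier a distinct variable: w↦r, q↦x, u↦v, p↦a.
  ((∃q T(q)) ∨ (∀u ∃p (¬F(u) ∧ F(p)))) ∧ (∃w T(w)) ∨ (∀r ¬T(r)) ∧ (∀x ¬T(x)) ∧ (∃v ∀a (F(v) ∨ ¬F(a)))
Pull the quantifiers to the front (each side's bound variable is not free in the other side):
  ∃q ∀u ∃p ∃w ∀r ∀x ∃v ∀a ((T(q) ∨ ¬F(u) ∧ F(p)) ∧ T(w) ∨ ¬T(r) ∧ ¬T(x) ∧ (F(v) ∨ ¬F(a)))

∃q ∀u ∃p ∃w ∀r ∀x ∃v ∀a ((T(q) ∨ ¬F(u) ∧ F(p)) ∧ T(w) ∨ ¬T(r) ∧ ¬T(x) ∧ (F(v) ∨ ¬F(a)))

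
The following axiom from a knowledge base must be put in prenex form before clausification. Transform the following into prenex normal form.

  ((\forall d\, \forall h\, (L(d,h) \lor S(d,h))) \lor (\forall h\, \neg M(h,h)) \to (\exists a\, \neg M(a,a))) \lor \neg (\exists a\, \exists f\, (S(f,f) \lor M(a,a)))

\exists d\, \exists h\, \exists v1\, \exists a\, \forall z\, \forall f\, (\neg L(d,h) \land \neg S(d,h) \land M(v1,v1) \lor \neg M(a,a) \lor \neg S(f,f) \land \neg M(z,z))

Eliminate → and ↔ using ¬ and ∨.
  \neg ((\forall d\, \forall h\, (L(d,h) \lor S(d,h))) \lor (\forall h\, \neg M(h,h))) \lor (\exists a\, \neg M(a,a)) \lor \neg (\exists a\, \exists f\, (S(f,f) \lor M(a,a)))
Drive negations inward (¬∀x A ≡ ∃x ¬A, ¬∃x A ≡ ∀x ¬A, De Morgan for ∧/∨):
  (\exists d\, \exists h\, (\neg L(d,h) \land \neg S(d,h))) \land (\exists h\, M(h,h)) \lor (\exists a\, \neg M(a,a)) \lor (\forall a\, \forall f\, (\neg S(f,f) \land \neg M(a,a)))
Give each quantifier a distinct variable: h↦v1, a↦z.
  (\exists d\, \exists h\, (\neg L(d,h) \land \neg S(d,h))) \land (\exists v1\, M(v1,v1)) \lor (\exists a\, \neg M(a,a)) \lor (\forall z\, \forall f\, (\neg S(f,f) \land \neg M(z,z)))
Pull the quantifiers to the front (each side's bound variable is not free in the other side):
  \exists d\, \exists h\, \exists v1\, \exists a\, \forall z\, \forall f\, (\neg L(d,h) \land \neg S(d,h) \land M(v1,v1) \lor \neg M(a,a) \lor \neg S(f,f) \land \neg M(z,z))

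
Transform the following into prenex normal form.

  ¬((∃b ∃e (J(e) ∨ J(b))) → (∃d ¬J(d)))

Eliminate → and ↔ using ¬ and ∨.
  ¬(¬(∃b ∃e (J(e) ∨ J(b))) ∨ (∃d ¬J(d)))
Push ¬ through the quantifiers and connectives to reach negation normal form:
  (∃b ∃e (J(e) ∨ J(b))) ∧ (∀d J(d))
Extract every quantifier outward, since the variables are now distinct and don't occur free across branches:
  ∃b ∃e ∀d ((J(e) ∨ J(b)) ∧ J(d))

∃b ∃e ∀d ((J(e) ∨ J(b)) ∧ J(d))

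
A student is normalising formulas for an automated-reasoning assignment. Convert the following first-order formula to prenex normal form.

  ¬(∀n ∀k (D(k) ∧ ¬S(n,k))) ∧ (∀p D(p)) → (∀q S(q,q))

∀n ∀k ∃p ∀q (D(k) ∧ ¬S(n,k) ∨ ¬D(p) ∨ S(q,q))

Rewrite implications/biconditionals: A → B as ¬A ∨ B.
  ¬(¬(∀n ∀k (D(k) ∧ ¬S(n,k))) ∧ (∀p D(p))) ∨ (∀q S(q,q))
Drive negations inward (¬∀x A ≡ ∃x ¬A, ¬∃x A ≡ ∀x ¬A, De Morgan for ∧/∨):
  (∀n ∀k (D(k) ∧ ¬S(n,k))) ∨ (∃p ¬D(p)) ∨ (∀q S(q,q))
All bound variables are already distinct, so no renaming is needed.
Extract every quantifier outward, since the variables are now distinct and don't occur free across branches:
  ∀n ∀k ∃p ∀q (D(k) ∧ ¬S(n,k) ∨ ¬D(p) ∨ S(q,q))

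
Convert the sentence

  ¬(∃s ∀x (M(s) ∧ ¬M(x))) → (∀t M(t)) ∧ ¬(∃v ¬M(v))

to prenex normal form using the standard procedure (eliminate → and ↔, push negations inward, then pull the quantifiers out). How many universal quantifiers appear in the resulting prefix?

Rewrite implications/biconditionals: A → B as ¬A ∨ B.
  ¬¬(∃s ∀x (M(s) ∧ ¬M(x))) ∨ (∀t M(t)) ∧ ¬(∃v ¬M(v))
Drive negations inward (¬∀x A ≡ ∃x ¬A, ¬∃x A ≡ ∀x ¬A, De Morgan for ∧/∨):
  (∃s ∀x (M(s) ∧ ¬M(x))) ∨ (∀t M(t)) ∧ (∀v M(v))
All bound variables are already distinct, so no renaming is needed.
Pull the quantifiers to the front (each side's bound variable is not free in the other side):
  ∃s ∀x ∀t ∀v (M(s) ∧ ¬M(x) ∨ M(t) ∧ M(v))
The prefix is ∃s ∀x ∀t ∀v: 3 universal, 1 existential.

3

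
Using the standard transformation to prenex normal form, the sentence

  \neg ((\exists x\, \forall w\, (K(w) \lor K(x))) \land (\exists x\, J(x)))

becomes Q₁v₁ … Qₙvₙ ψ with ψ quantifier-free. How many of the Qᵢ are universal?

Drive negations inward (¬∀x A ≡ ∃x ¬A, ¬∃x A ≡ ∀x ¬A, De Morgan for ∧/∨):
  (\forall x\, \exists w\, (\neg K(w) \land \neg K(x))) \lor (\forall x\, \neg J(x))
Rename bound variables to avoid capture: x↦z1.
  (\forall x\, \exists w\, (\neg K(w) \land \neg K(x))) \lor (\forall z1\, \neg J(z1))
Extract every quantifier outward, since the variables are now distinct and don't occur free across branches:
  \forall x\, \exists w\, \forall z1\, (\neg K(w) \land \neg K(x) \lor \neg J(z1))
The prefix is \forall x \exists w \forall z1: 2 universal, 1 existential.

2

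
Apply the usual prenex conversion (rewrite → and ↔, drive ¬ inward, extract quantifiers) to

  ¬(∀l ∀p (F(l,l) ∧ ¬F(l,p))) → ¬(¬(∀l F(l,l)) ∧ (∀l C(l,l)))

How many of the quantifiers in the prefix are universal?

Eliminate → and ↔ using ¬ and ∨.
  ¬¬(∀l ∀p (F(l,l) ∧ ¬F(l,p))) ∨ ¬(¬(∀l F(l,l)) ∧ (∀l C(l,l)))
Drive negations inward (¬∀x A ≡ ∃x ¬A, ¬∃x A ≡ ∀x ¬A, De Morgan for ∧/∨):
  (∀l ∀p (F(l,l) ∧ ¬F(l,p))) ∨ (∀l F(l,l)) ∨ (∃l ¬C(l,l))
Give each quantifier a distinct variable: l↦a, l↦u.
  (∀l ∀p (F(l,l) ∧ ¬F(l,p))) ∨ (∀a F(a,a)) ∨ (∃u ¬C(u,u))
Extract every quantifier outward, since the variables are now distinct and don't occur free across branches:
  ∀l ∀p ∀a ∃u (F(l,l) ∧ ¬F(l,p) ∨ F(a,a) ∨ ¬C(u,u))
The prefix is ∀l ∀p ∀a ∃u: 3 universal, 1 existential.

3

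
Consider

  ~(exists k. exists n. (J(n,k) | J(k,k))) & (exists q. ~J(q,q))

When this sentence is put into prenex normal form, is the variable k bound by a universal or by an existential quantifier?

Push ¬ through the quantifiers and connectives to reach negation normal form:
  (forall k. forall n. (~J(n,k) & ~J(k,k))) & (exists q. ~J(q,q))
All bound variables are already distinct, so no renaming is needed.
Finally move all quantifiers to the prefix:
  forall k. forall n. exists q. (~J(n,k) & ~J(k,k) & ~J(q,q))
The quantifier exists k sits under an odd number of negations, so it flips to forall k.

universal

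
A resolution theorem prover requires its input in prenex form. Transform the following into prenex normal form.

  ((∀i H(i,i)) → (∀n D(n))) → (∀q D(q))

∀i ∃n ∀q (H(i,i) ∧ ¬D(n) ∨ D(q))

Rewrite implications/biconditionals: A → B as ¬A ∨ B.
  ¬(¬(∀i H(i,i)) ∨ (∀n D(n))) ∨ (∀q D(q))
Drive negations inward (¬∀x A ≡ ∃x ¬A, ¬∃x A ≡ ∀x ¬A, De Morgan for ∧/∨):
  (∀i H(i,i)) ∧ (∃n ¬D(n)) ∨ (∀q D(q))
All bound variables are already distinct, so no renaming is needed.
Extract every quantifier outward, since the variables are now distinct and don't occur free across branches:
  ∀i ∃n ∀q (H(i,i) ∧ ¬D(n) ∨ D(q))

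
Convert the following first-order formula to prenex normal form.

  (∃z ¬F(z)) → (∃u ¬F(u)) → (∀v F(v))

∀z ∀u ∀v (F(z) ∨ F(u) ∨ F(v))

First replace A → B with ¬A ∨ B.
  ¬(∃z ¬F(z)) ∨ ¬(∃u ¬F(u)) ∨ (∀v F(v))
Move each ¬ inward, flipping quantifiers it crosses:
  (∀z F(z)) ∨ (∀u F(u)) ∨ (∀v F(v))
All bound variables are already distinct, so no renaming is needed.
Extract every quantifier outward, since the variables are now distinct and don't occur free across branches:
  ∀z ∀u ∀v (F(z) ∨ F(u) ∨ F(v))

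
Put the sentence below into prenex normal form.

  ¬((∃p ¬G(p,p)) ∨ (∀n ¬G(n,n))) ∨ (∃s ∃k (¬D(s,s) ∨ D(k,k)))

∀p ∃n ∃s ∃k (G(p,p) ∧ G(n,n) ∨ ¬D(s,s) ∨ D(k,k))

Drive negations inward (¬∀x A ≡ ∃x ¬A, ¬∃x A ≡ ∀x ¬A, De Morgan for ∧/∨):
  (∀p G(p,p)) ∧ (∃n G(n,n)) ∨ (∃s ∃k (¬D(s,s) ∨ D(k,k)))
Extract every quantifier outward, since the variables are now distinct and don't occur free across branches:
  ∀p ∃n ∃s ∃k (G(p,p) ∧ G(n,n) ∨ ¬D(s,s) ∨ D(k,k))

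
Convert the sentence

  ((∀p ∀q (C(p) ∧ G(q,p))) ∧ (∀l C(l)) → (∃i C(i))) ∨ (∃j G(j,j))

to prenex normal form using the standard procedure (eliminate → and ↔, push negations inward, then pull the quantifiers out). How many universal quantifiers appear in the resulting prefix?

0

Eliminate → and ↔ using ¬ and ∨.
  ¬((∀p ∀q (C(p) ∧ G(q,p))) ∧ (∀l C(l))) ∨ (∃i C(i)) ∨ (∃j G(j,j))
Drive negations inward (¬∀x A ≡ ∃x ¬A, ¬∃x A ≡ ∀x ¬A, De Morgan for ∧/∨):
  (∃p ∃q (¬C(p) ∨ ¬G(q,p))) ∨ (∃l ¬C(l)) ∨ (∃i C(i)) ∨ (∃j G(j,j))
All bound variables are already distinct, so no renaming is needed.
Extract every quantifier outward, since the variables are now distinct and don't occur free across branches:
  ∃p ∃q ∃l ∃i ∃j (¬C(p) ∨ ¬G(q,p) ∨ ¬C(l) ∨ C(i) ∨ G(j,j))
The prefix is ∃p ∃q ∃l ∃i ∃j: 0 universal, 5 existential.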